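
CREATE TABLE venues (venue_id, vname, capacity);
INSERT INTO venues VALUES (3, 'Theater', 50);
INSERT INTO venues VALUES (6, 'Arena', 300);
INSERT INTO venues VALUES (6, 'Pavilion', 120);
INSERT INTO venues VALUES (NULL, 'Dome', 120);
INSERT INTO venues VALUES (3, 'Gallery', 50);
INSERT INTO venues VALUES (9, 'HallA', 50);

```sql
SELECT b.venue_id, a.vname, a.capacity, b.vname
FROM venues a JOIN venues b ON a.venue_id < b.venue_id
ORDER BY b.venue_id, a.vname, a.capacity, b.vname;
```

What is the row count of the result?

8

INNER JOIN keeps only pairs where the ON condition holds.
Matching on a.venue_id < b.venue_id. A NULL in a compared column never satisfies the condition.
- a (venue_id=3) pairs with 3 row(s) of b.
- a (venue_id=6) pairs with 1 row(s) of b.
- a (venue_id=6) pairs with 1 row(s) of b.
- a (venue_id=NULL) has no partner → excluded.
- a (venue_id=3) pairs with 3 row(s) of b.
- a (venue_id=9) has no partner → excluded.
Total: 8 rows.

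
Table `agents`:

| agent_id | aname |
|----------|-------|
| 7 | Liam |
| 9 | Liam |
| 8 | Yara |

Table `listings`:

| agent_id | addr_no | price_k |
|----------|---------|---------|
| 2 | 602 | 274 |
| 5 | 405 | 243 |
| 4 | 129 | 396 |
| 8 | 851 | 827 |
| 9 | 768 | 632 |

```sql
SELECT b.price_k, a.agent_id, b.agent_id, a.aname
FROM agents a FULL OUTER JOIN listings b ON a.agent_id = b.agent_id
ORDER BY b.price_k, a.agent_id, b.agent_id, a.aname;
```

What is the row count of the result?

6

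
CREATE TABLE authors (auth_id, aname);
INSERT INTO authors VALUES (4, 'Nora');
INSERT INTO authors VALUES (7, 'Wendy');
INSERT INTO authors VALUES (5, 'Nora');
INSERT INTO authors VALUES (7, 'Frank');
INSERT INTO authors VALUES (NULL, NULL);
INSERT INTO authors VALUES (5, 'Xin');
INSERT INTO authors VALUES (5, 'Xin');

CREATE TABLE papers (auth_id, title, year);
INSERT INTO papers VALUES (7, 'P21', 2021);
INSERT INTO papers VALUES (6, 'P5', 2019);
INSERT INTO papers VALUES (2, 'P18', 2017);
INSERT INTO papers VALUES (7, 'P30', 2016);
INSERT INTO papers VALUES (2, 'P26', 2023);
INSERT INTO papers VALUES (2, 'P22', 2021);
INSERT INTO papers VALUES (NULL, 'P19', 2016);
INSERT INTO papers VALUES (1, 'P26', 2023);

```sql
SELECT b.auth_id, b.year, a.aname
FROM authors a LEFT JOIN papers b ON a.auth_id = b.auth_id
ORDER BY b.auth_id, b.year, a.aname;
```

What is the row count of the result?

9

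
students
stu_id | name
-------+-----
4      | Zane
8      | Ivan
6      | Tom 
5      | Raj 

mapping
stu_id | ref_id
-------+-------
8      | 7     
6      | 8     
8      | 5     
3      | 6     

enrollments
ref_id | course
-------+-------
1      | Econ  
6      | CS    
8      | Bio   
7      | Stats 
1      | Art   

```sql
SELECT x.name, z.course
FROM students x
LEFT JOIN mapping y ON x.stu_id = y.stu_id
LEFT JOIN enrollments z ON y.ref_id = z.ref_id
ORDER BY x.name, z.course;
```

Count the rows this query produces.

5

Joins associate left-to-right: students LEFT JOIN mapping on stu_id gives 5 intermediate row(s).
Then LEFT JOIN `enrollments z` on ref_id: each of those 5 rows is kept; rows whose y.ref_id has no match in z get NULL for z's columns.
Result: 5 row(s).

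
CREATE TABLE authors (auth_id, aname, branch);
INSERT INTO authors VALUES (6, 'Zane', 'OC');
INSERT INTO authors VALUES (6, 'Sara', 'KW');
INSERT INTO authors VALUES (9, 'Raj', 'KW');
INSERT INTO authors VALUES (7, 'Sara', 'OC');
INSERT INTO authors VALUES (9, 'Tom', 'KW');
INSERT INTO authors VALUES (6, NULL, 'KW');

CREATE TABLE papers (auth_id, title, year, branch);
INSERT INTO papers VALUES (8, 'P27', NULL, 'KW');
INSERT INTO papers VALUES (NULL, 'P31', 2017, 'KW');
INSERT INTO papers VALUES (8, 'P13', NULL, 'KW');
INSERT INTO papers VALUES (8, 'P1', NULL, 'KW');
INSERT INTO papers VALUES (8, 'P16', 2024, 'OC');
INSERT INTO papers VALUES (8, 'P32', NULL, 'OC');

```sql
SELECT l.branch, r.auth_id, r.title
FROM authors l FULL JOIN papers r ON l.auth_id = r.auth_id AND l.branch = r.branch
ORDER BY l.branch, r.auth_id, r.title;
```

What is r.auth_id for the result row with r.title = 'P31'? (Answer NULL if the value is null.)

FULL OUTER JOIN keeps every row from both sides; unmatched rows get NULL for the other side's columns.
Matching on l.auth_id = r.auth_id AND l.branch = r.branch. A NULL in a compared column never satisfies the condition.
- l[0] auth_id=6, branch=OC → no match; kept with NULLs on the r side.
- l[1] auth_id=6, branch=KW → no match; kept with NULLs on the r side.
- l[2] auth_id=9, branch=KW → no match; kept with NULLs on the r side.
- l[3] auth_id=7, branch=OC → no match; kept with NULLs on the r side.
- l[4] auth_id=9, branch=KW → no match; kept with NULLs on the r side.
- l[5] auth_id=6, branch=KW → no match; kept with NULLs on the r side.
- 6 row(s) from r found no l partner → padded with NULL.

NULL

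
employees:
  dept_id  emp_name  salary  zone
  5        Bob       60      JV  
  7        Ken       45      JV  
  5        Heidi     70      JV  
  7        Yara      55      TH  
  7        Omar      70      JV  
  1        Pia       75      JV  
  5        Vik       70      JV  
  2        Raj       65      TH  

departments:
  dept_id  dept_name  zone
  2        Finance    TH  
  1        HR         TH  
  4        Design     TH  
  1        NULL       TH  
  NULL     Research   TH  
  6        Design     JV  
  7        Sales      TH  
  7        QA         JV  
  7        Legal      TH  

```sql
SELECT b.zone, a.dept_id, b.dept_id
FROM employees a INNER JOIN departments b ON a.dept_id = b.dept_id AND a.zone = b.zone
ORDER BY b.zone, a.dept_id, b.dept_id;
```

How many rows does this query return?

INNER JOIN keeps only pairs where the ON condition holds.
Matching on a.dept_id = b.dept_id AND a.zone = b.zone. A NULL in a compared column never satisfies the condition.
Matched pairs: 5.
Total: 5 rows.

5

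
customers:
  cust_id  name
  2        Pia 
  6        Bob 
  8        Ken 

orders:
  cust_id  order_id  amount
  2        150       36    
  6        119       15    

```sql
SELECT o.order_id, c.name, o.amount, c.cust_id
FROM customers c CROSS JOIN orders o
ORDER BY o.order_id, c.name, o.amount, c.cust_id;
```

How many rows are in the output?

6

CROSS JOIN pairs every row of `customers` with every row of `orders`: 3 × 2 = 6 rows.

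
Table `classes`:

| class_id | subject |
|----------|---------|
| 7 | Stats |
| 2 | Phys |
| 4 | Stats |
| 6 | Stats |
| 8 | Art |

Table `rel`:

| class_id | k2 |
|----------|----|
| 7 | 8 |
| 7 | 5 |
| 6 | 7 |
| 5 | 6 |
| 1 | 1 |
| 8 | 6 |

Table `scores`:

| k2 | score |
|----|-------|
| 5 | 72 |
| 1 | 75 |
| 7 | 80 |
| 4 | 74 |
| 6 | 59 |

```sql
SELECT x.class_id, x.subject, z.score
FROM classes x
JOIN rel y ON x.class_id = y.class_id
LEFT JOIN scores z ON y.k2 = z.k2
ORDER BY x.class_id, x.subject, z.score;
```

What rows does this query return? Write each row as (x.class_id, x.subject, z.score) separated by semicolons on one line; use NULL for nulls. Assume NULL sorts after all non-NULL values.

(6, Stats, 80); (7, Stats, 72); (7, Stats, NULL); (8, Art, 59)

Step 1 — x INNER JOIN y on class_id → 4 row(s).
Then LEFT JOIN `scores z` on k2: each of those 4 rows is kept; rows whose y.k2 has no match in z get NULL for z's columns.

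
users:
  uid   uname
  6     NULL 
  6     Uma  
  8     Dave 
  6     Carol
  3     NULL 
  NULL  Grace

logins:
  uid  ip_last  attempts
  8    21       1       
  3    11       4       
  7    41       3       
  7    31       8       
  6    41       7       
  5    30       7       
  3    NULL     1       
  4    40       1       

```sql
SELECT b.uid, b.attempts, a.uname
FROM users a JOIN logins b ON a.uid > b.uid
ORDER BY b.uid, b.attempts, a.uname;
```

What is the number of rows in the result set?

19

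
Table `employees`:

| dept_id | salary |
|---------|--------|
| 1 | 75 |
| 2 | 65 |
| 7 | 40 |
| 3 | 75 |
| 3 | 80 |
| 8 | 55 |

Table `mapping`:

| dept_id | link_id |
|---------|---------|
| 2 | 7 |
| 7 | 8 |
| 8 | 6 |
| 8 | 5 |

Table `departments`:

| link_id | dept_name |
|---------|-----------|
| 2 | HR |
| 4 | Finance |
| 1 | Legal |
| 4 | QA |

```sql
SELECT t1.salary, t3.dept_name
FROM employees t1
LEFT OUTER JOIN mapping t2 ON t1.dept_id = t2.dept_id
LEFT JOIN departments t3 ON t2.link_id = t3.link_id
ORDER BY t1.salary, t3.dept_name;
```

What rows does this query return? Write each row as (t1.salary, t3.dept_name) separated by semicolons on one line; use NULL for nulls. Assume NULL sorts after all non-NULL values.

Step 1 — t1 LEFT JOIN t2 on dept_id → 7 row(s).
Then LEFT JOIN `departments t3` on link_id: each of those 7 rows is kept; rows whose t2.link_id has no match in t3 get NULL for t3's columns.

(40, NULL); (55, NULL); (55, NULL); (65, NULL); (75, NULL); (75, NULL); (80, NULL)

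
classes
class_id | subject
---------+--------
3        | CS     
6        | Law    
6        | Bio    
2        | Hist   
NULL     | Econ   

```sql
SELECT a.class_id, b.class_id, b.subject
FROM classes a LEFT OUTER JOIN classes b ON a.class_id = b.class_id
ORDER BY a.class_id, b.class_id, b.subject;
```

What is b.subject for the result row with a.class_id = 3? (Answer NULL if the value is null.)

CS

LEFT JOIN keeps every row from `classes a`; unmatched rows get NULL for `classes b`'s columns.
Matching on a.class_id = b.class_id. A NULL in a compared column never satisfies the condition.
- a (class_id=3) pairs with 1 row(s) of b.
- a (class_id=6) pairs with 2 row(s) of b.
- a (class_id=6) pairs with 2 row(s) of b.
- a (class_id=2) pairs with 1 row(s) of b.
- a (class_id=NULL) has no partner → padded with NULL.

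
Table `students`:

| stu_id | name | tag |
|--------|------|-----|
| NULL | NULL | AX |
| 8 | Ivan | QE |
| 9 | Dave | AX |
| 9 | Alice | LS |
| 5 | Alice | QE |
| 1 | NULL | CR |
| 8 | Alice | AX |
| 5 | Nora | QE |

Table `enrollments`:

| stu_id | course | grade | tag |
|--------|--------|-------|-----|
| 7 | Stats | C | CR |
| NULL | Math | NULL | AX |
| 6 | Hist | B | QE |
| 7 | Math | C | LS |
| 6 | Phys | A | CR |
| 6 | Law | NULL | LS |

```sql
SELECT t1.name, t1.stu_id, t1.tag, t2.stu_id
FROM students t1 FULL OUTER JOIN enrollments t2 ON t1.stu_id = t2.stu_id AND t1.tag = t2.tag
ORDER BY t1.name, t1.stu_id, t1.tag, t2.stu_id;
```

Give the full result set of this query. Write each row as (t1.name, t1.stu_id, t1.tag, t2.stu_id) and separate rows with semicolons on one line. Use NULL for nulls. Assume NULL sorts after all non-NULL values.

FULL OUTER JOIN keeps every row from both sides; unmatched rows get NULL for the other side's columns.
Matching on t1.stu_id = t2.stu_id AND t1.tag = t2.tag. A NULL in a compared column never satisfies the condition.
- t1[0] stu_id=NULL, tag=AX → no match; kept with NULLs on the t2 side.
- t1[1] stu_id=8, tag=QE → no match; kept with NULLs on the t2 side.
- t1[2] stu_id=9, tag=AX → no match; kept with NULLs on the t2 side.
- t1[3] stu_id=9, tag=LS → no match; kept with NULLs on the t2 side.
- t1[4] stu_id=5, tag=QE → no match; kept with NULLs on the t2 side.
- t1[5] stu_id=1, tag=CR → no match; kept with NULLs on the t2 side.
- t1[6] stu_id=8, tag=AX → no match; kept with NULLs on the t2 side.
- t1[7] stu_id=5, tag=QE → no match; kept with NULLs on the t2 side.
- 6 row(s) from t2 found no t1 partner → padded with NULL.

(Alice, 5, QE, NULL); (Alice, 8, AX, NULL); (Alice, 9, LS, NULL); (Dave, 9, AX, NULL); (Ivan, 8, QE, NULL); (Nora, 5, QE, NULL); (NULL, 1, CR, NULL); (NULL, NULL, AX, NULL); (NULL, NULL, NULL, 6); (NULL, NULL, NULL, 6); (NULL, NULL, NULL, 6); (NULL, NULL, NULL, 7); (NULL, NULL, NULL, 7); (NULL, NULL, NULL, NULL)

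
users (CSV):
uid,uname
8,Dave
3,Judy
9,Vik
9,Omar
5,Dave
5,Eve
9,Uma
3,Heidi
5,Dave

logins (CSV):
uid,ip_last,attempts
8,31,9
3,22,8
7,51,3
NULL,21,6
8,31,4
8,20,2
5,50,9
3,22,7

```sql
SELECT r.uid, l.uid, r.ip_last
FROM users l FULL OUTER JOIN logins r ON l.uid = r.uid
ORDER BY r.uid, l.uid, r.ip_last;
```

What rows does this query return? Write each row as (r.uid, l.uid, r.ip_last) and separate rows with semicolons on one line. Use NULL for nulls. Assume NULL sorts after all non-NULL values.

FULL OUTER JOIN keeps every row from both sides; unmatched rows get NULL for the other side's columns.
Matching on l.uid = r.uid. A NULL in a compared column never satisfies the condition.
- l row (uid=8): matches 3 r row(s) → 3 output row(s).
- l row (uid=3): matches 2 r row(s) → 2 output row(s).
- l row (uid=9): no match → kept, r columns NULL.
- l row (uid=9): no match → kept, r columns NULL.
- l row (uid=5): matches 1 r row(s) → 1 output row(s).
- l row (uid=5): matches 1 r row(s) → 1 output row(s).
- l row (uid=9): no match → kept, r columns NULL.
- l row (uid=3): matches 2 r row(s) → 2 output row(s).
- l row (uid=5): matches 1 r row(s) → 1 output row(s).
- plus 2 unmatched r row(s), each kept with NULL l columns.

(3, 3, 22); (3, 3, 22); (3, 3, 22); (3, 3, 22); (5, 5, 50); (5, 5, 50); (5, 5, 50); (7, NULL, 51); (8, 8, 20); (8, 8, 31); (8, 8, 31); (NULL, 9, NULL); (NULL, 9, NULL); (NULL, 9, NULL); (NULL, NULL, 21)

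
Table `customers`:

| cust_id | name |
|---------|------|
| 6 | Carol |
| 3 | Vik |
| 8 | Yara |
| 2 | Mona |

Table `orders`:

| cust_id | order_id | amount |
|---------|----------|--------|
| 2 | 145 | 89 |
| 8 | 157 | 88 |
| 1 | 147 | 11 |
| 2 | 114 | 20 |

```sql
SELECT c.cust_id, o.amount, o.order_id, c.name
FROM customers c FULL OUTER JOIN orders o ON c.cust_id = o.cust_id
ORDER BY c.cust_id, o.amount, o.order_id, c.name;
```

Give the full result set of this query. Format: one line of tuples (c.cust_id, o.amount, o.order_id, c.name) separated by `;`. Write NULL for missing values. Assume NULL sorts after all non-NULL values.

(2, 20, 114, Mona); (2, 89, 145, Mona); (3, NULL, NULL, Vik); (6, NULL, NULL, Carol); (8, 88, 157, Yara); (NULL, 11, 147, NULL)

FULL OUTER JOIN keeps every row from both sides; unmatched rows get NULL for the other side's columns.
Matching on c.cust_id = o.cust_id.
Matched pairs: 3; unmatched c rows kept: 2; unmatched o rows kept: 1.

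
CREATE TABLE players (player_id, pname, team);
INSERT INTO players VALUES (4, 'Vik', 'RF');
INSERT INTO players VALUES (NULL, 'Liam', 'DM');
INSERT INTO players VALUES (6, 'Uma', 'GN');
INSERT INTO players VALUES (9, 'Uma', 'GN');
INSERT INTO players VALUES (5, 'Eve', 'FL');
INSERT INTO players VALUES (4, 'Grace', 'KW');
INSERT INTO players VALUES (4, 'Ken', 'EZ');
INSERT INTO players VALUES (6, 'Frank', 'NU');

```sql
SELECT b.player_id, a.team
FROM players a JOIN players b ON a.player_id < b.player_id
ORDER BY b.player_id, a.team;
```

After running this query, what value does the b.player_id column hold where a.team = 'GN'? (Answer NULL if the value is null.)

9

INNER JOIN keeps only pairs where the ON condition holds.
Matching on a.player_id < b.player_id. A NULL in a compared column never satisfies the condition.
- a[0] player_id=4 → 4 match(es) in b → 4 row(s).
- a[1] player_id=NULL → no match; dropped.
- a[2] player_id=6 → 1 match(es) in b → 1 row(s).
- a[3] player_id=9 → no match; dropped.
- a[4] player_id=5 → 3 match(es) in b → 3 row(s).
- a[5] player_id=4 → 4 match(es) in b → 4 row(s).
- a[6] player_id=4 → 4 match(es) in b → 4 row(s).
- a[7] player_id=6 → 1 match(es) in b → 1 row(s).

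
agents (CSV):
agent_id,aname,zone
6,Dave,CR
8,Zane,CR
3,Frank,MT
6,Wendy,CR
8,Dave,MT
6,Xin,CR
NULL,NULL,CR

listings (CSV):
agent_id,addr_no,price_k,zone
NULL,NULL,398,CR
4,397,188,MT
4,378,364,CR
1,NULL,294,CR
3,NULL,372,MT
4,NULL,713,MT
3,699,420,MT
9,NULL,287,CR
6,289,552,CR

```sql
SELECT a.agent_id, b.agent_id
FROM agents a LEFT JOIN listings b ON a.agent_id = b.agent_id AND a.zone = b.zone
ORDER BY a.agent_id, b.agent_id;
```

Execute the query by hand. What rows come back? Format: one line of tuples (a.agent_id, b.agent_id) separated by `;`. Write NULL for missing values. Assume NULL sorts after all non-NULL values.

(3, 3); (3, 3); (6, 6); (6, 6); (6, 6); (8, NULL); (8, NULL); (NULL, NULL)

LEFT JOIN keeps every row from `agents`; unmatched rows get NULL for `listings`'s columns.
Matching on a.agent_id = b.agent_id AND a.zone = b.zone. A NULL in a compared column never satisfies the condition.
- agent_id=6, zone=CR: 1 matching b row(s), so 1 row(s) emitted.
- agent_id=8, zone=CR: no b row matches, row kept with b columns NULL.
- agent_id=3, zone=MT: 2 matching b row(s), so 2 row(s) emitted.
- agent_id=6, zone=CR: 1 matching b row(s), so 1 row(s) emitted.
- agent_id=8, zone=MT: no b row matches, row kept with b columns NULL.
- agent_id=6, zone=CR: 1 matching b row(s), so 1 row(s) emitted.
- agent_id=NULL, zone=CR: no b row matches, row kept with b columns NULL.
After projecting and ordering:
a.agent_id | b.agent_id
3 | 3
3 | 3
6 | 6
6 | 6
6 | 6
8 | NULL
8 | NULL
NULL | NULL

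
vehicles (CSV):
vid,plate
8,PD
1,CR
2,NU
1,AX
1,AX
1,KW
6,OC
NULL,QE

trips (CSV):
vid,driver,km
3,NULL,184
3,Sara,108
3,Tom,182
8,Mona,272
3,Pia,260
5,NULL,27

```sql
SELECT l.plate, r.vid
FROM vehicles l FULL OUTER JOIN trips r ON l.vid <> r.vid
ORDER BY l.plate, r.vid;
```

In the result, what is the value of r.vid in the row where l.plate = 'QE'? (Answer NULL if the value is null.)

FULL OUTER JOIN keeps every row from both sides; unmatched rows get NULL for the other side's columns.
Matching on l.vid <> r.vid. A NULL in a compared column never satisfies the condition.
- l (vid=8) pairs with 5 row(s) of r.
- l (vid=1) pairs with 6 row(s) of r.
- l (vid=2) pairs with 6 row(s) of r.
- l (vid=1) pairs with 6 row(s) of r.
- l (vid=1) pairs with 6 row(s) of r.
- l (vid=1) pairs with 6 row(s) of r.
- l (vid=6) pairs with 6 row(s) of r.
- l (vid=NULL) has no partner → padded with NULL.

NULL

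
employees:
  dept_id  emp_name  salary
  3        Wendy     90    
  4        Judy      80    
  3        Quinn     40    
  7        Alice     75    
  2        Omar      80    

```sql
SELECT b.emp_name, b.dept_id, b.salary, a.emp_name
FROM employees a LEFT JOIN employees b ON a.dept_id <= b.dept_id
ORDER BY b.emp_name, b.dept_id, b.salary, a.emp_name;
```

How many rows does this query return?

16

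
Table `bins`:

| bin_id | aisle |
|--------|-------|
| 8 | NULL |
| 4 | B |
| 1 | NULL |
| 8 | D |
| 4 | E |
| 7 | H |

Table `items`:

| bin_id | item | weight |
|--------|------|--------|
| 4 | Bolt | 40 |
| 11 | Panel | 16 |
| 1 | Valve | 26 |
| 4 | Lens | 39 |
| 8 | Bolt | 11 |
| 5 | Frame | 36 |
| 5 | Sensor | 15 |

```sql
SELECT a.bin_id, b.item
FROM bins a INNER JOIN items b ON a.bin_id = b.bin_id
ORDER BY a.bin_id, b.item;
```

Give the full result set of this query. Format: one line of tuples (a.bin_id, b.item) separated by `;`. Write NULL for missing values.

(1, Valve); (4, Bolt); (4, Bolt); (4, Lens); (4, Lens); (8, Bolt); (8, Bolt)

INNER JOIN keeps only pairs where the ON condition holds.
Matching on a.bin_id = b.bin_id.
Matched pairs: 7.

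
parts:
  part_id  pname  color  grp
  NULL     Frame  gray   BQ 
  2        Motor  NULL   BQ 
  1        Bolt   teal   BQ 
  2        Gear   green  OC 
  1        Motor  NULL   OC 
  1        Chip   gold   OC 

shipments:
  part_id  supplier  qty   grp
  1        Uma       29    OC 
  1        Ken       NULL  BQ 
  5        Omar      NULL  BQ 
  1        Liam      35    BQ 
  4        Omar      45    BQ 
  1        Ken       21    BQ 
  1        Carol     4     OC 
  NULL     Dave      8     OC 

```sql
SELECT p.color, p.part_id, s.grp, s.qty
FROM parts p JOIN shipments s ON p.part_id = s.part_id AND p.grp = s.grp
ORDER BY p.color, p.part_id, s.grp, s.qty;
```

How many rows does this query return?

7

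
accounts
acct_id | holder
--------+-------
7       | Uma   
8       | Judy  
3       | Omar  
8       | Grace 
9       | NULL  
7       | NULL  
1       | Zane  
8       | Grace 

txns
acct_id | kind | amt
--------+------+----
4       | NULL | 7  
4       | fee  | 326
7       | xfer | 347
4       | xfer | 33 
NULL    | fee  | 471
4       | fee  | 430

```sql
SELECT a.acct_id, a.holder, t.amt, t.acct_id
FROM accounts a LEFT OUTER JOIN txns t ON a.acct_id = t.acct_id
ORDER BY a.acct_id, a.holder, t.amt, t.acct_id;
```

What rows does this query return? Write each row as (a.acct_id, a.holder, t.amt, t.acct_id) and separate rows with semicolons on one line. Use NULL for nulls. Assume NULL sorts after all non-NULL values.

(1, Zane, NULL, NULL); (3, Omar, NULL, NULL); (7, Uma, 347, 7); (7, NULL, 347, 7); (8, Grace, NULL, NULL); (8, Grace, NULL, NULL); (8, Judy, NULL, NULL); (9, NULL, NULL, NULL)

LEFT JOIN keeps every row from `accounts`; unmatched rows get NULL for `txns`'s columns.
Matching on a.acct_id = t.acct_id. A NULL in a compared column never satisfies the condition.
- a[0] acct_id=7 → 1 match(es) in t → 1 row(s).
- a[1] acct_id=8 → no match; kept with NULLs on the t side.
- a[2] acct_id=3 → no match; kept with NULLs on the t side.
- a[3] acct_id=8 → no match; kept with NULLs on the t side.
- a[4] acct_id=9 → no match; kept with NULLs on the t side.
- a[5] acct_id=7 → 1 match(es) in t → 1 row(s).
- a[6] acct_id=1 → no match; kept with NULLs on the t side.
- a[7] acct_id=8 → no match; kept with NULLs on the t side.
After projecting and ordering:
a.acct_id | a.holder | t.amt | t.acct_id
1 | Zane | NULL | NULL
3 | Omar | NULL | NULL
7 | Uma | 347 | 7
7 | NULL | 347 | 7
8 | Grace | NULL | NULL
8 | Grace | NULL | NULL
8 | Judy | NULL | NULL
9 | NULL | NULL | NULL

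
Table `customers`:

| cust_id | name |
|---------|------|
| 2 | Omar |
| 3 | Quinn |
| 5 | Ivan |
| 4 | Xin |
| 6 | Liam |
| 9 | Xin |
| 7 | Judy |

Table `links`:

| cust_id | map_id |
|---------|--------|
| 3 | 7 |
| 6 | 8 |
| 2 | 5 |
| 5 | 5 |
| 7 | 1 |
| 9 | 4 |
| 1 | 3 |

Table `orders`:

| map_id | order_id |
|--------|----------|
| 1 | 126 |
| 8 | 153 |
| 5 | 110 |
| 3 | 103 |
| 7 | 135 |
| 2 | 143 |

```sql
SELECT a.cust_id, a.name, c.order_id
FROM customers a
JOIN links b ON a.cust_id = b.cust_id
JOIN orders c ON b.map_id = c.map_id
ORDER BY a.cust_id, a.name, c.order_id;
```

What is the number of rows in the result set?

5

Joins associate left-to-right: customers INNER JOIN links on cust_id gives 6 intermediate row(s).
Then INNER JOIN `orders c` on map_id: keep only rows whose b.map_id appears in c.
Result: 5 row(s).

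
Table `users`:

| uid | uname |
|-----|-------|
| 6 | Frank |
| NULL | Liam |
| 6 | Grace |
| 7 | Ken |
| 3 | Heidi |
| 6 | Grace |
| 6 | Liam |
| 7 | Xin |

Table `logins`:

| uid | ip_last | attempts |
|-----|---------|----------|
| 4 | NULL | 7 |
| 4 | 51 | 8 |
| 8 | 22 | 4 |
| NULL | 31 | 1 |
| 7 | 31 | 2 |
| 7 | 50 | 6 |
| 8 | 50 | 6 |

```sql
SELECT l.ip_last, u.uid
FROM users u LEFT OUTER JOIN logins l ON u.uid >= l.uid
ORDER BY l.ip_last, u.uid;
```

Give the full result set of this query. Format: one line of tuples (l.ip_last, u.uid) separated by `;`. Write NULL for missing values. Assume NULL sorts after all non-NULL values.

(31, 7); (31, 7); (50, 7); (50, 7); (51, 6); (51, 6); (51, 6); (51, 6); (51, 7); (51, 7); (NULL, 3); (NULL, 6); (NULL, 6); (NULL, 6); (NULL, 6); (NULL, 7); (NULL, 7); (NULL, NULL)

LEFT JOIN keeps every row from `users`; unmatched rows get NULL for `logins`'s columns.
Matching on u.uid >= l.uid. A NULL in a compared column never satisfies the condition.
- u row (uid=6): matches 2 l row(s) → 2 output row(s).
- u row (uid=NULL): no match → kept, l columns NULL.
- u row (uid=6): matches 2 l row(s) → 2 output row(s).
- u row (uid=7): matches 4 l row(s) → 4 output row(s).
- u row (uid=3): no match → kept, l columns NULL.
- u row (uid=6): matches 2 l row(s) → 2 output row(s).
- u row (uid=6): matches 2 l row(s) → 2 output row(s).
- u row (uid=7): matches 4 l row(s) → 4 output row(s).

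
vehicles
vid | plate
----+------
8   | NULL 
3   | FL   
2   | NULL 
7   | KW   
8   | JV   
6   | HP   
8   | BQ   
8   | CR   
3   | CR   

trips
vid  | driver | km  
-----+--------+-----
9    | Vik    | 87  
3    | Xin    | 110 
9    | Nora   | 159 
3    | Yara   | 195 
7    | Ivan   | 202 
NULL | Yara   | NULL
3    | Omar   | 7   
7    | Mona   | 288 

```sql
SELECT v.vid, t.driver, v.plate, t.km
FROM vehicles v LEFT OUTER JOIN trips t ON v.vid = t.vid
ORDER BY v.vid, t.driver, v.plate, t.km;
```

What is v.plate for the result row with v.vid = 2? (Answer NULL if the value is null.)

LEFT JOIN keeps every row from `vehicles`; unmatched rows get NULL for `trips`'s columns.
Matching on v.vid = t.vid. A NULL in a compared column never satisfies the condition.
Matched pairs: 8; unmatched v rows kept: 6.

NULL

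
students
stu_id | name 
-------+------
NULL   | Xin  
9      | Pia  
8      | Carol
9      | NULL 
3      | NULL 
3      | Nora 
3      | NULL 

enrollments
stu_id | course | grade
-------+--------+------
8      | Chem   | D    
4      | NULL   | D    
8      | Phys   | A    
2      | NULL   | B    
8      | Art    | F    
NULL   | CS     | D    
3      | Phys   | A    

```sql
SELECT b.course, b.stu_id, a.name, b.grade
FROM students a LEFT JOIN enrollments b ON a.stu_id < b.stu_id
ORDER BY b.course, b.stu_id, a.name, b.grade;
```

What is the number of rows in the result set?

LEFT JOIN keeps every row from `students`; unmatched rows get NULL for `enrollments`'s columns.
Matching on a.stu_id < b.stu_id. A NULL in a compared column never satisfies the condition.
Matched pairs: 12; unmatched a rows kept: 4.
Total: 12 matched + 4 padded = 16 rows.

16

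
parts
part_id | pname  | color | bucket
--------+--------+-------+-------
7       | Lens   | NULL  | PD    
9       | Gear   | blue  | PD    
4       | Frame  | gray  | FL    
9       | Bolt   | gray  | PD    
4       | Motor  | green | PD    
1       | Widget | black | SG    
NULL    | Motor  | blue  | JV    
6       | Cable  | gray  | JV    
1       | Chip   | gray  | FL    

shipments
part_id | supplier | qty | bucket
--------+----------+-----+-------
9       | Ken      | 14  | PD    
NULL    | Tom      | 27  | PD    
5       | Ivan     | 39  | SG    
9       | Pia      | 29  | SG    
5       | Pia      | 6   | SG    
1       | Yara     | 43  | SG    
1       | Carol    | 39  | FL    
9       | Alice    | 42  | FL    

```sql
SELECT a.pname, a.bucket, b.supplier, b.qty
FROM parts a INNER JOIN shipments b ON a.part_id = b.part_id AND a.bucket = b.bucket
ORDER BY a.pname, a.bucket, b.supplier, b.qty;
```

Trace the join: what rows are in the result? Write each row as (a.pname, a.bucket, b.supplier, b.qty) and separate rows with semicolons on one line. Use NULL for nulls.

INNER JOIN keeps only pairs where the ON condition holds.
Matching on a.part_id = b.part_id AND a.bucket = b.bucket. A NULL in a compared column never satisfies the condition.
- a row (part_id=7, bucket=PD): no match → dropped.
- a row (part_id=9, bucket=PD): matches 1 b row(s) → 1 output row(s).
- a row (part_id=4, bucket=FL): no match → dropped.
- a row (part_id=9, bucket=PD): matches 1 b row(s) → 1 output row(s).
- a row (part_id=4, bucket=PD): no match → dropped.
- a row (part_id=1, bucket=SG): matches 1 b row(s) → 1 output row(s).
- a row (part_id=NULL, bucket=JV): no match → dropped.
- a row (part_id=6, bucket=JV): no match → dropped.
- a row (part_id=1, bucket=FL): matches 1 b row(s) → 1 output row(s).
After projecting and ordering:
a.pname | a.bucket | b.supplier | b.qty
Bolt | PD | Ken | 14
Chip | FL | Carol | 39
Gear | PD | Ken | 14
Widget | SG | Yara | 43

(Bolt, PD, Ken, 14); (Chip, FL, Carol, 39); (Gear, PD, Ken, 14); (Widget, SG, Yara, 43)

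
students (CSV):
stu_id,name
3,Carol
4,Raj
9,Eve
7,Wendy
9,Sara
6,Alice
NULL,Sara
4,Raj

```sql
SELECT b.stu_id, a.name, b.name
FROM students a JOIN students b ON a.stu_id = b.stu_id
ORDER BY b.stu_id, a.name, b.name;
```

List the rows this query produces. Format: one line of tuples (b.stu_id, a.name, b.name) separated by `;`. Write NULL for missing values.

INNER JOIN keeps only pairs where the ON condition holds.
Matching on a.stu_id = b.stu_id. A NULL in a compared column never satisfies the condition.
- a row (stu_id=3): matches 1 b row(s) → 1 output row(s).
- a row (stu_id=4): matches 2 b row(s) → 2 output row(s).
- a row (stu_id=9): matches 2 b row(s) → 2 output row(s).
- a row (stu_id=7): matches 1 b row(s) → 1 output row(s).
- a row (stu_id=9): matches 2 b row(s) → 2 output row(s).
- a row (stu_id=6): matches 1 b row(s) → 1 output row(s).
- a row (stu_id=NULL): no match → dropped.
- a row (stu_id=4): matches 2 b row(s) → 2 output row(s).

(3, Carol, Carol); (4, Raj, Raj); (4, Raj, Raj); (4, Raj, Raj); (4, Raj, Raj); (6, Alice, Alice); (7, Wendy, Wendy); (9, Eve, Eve); (9, Eve, Sara); (9, Sara, Eve); (9, Sara, Sara)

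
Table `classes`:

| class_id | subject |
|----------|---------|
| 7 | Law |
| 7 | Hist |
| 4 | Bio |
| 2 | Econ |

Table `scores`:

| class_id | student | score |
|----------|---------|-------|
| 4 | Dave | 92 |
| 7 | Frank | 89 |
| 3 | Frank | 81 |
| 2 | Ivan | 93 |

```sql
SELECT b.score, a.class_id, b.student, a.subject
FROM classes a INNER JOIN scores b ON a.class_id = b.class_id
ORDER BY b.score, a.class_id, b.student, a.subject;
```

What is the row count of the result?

4

INNER JOIN keeps only pairs where the ON condition holds.
Matching on a.class_id = b.class_id.
- a (class_id=7) pairs with 1 row(s) of b.
- a (class_id=7) pairs with 1 row(s) of b.
- a (class_id=4) pairs with 1 row(s) of b.
- a (class_id=2) pairs with 1 row(s) of b.
Total: 4 rows.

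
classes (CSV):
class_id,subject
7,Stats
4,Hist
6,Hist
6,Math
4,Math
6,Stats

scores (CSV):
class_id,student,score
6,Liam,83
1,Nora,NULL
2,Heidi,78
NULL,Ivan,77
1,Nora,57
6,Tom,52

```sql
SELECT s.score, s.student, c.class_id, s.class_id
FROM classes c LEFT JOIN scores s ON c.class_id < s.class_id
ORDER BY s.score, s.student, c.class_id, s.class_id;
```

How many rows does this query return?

LEFT JOIN keeps every row from `classes`; unmatched rows get NULL for `scores`'s columns.
Matching on c.class_id < s.class_id. A NULL in a compared column never satisfies the condition.
- class_id=7: no s row matches, row kept with s columns NULL.
- class_id=4: 2 matching s row(s), so 2 row(s) emitted.
- class_id=6: no s row matches, row kept with s columns NULL.
- class_id=6: no s row matches, row kept with s columns NULL.
- class_id=4: 2 matching s row(s), so 2 row(s) emitted.
- class_id=6: no s row matches, row kept with s columns NULL.
Total: 4 matched + 4 padded = 8 rows.

8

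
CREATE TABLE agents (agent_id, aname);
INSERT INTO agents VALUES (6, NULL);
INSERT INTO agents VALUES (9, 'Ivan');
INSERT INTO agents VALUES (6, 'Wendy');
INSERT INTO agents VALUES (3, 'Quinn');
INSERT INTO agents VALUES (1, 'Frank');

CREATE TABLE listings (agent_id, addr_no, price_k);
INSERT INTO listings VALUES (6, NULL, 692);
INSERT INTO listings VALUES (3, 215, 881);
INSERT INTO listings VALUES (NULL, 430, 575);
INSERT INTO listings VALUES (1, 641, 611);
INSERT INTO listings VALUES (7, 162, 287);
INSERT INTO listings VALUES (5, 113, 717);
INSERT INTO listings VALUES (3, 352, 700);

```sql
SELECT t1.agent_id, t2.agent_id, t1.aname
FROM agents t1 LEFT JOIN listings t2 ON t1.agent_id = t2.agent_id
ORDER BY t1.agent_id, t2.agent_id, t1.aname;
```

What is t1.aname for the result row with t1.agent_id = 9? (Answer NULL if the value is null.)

Ivan

LEFT JOIN keeps every row from `agents`; unmatched rows get NULL for `listings`'s columns.
Matching on t1.agent_id = t2.agent_id. A NULL in a compared column never satisfies the condition.
- agent_id=6: 1 matching t2 row(s), so 1 row(s) emitted.
- agent_id=9: no t2 row matches, row kept with t2 columns NULL.
- agent_id=6: 1 matching t2 row(s), so 1 row(s) emitted.
- agent_id=3: 2 matching t2 row(s), so 2 row(s) emitted.
- agent_id=1: 1 matching t2 row(s), so 1 row(s) emitted.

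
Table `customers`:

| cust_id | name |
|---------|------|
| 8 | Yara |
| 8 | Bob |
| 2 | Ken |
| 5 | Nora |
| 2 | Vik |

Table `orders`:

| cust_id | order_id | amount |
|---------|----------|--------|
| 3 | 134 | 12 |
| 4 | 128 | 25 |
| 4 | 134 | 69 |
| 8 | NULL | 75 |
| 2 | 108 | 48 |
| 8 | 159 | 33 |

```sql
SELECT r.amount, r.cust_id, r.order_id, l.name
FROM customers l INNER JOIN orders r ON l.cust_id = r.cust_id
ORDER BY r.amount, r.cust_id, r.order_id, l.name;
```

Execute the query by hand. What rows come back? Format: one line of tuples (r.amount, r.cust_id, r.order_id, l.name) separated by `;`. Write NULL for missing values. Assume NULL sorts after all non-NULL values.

(33, 8, 159, Bob); (33, 8, 159, Yara); (48, 2, 108, Ken); (48, 2, 108, Vik); (75, 8, NULL, Bob); (75, 8, NULL, Yara)

INNER JOIN keeps only pairs where the ON condition holds.
Matching on l.cust_id = r.cust_id.
- cust_id=8: 2 matching r row(s), so 2 row(s) emitted.
- cust_id=8: 2 matching r row(s), so 2 row(s) emitted.
- cust_id=2: 1 matching r row(s), so 1 row(s) emitted.
- cust_id=5: no matching r row, dropped.
- cust_id=2: 1 matching r row(s), so 1 row(s) emitted.
After projecting and ordering:
r.amount | r.cust_id | r.order_id | l.name
33 | 8 | 159 | Bob
33 | 8 | 159 | Yara
48 | 2 | 108 | Ken
48 | 2 | 108 | Vik
75 | 8 | NULL | Bob
75 | 8 | NULL | Yara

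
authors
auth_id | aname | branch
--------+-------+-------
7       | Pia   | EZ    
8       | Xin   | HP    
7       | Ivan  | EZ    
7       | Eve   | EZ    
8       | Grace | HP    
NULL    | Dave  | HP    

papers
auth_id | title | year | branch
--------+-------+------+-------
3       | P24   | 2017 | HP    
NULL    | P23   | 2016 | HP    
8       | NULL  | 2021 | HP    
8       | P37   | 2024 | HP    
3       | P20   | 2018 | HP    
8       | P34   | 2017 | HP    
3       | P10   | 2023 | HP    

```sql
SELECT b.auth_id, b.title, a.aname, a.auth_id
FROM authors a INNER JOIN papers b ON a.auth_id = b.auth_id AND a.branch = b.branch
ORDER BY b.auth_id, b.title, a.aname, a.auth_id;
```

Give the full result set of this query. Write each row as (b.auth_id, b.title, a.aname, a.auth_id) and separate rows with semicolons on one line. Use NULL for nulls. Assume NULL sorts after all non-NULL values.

INNER JOIN keeps only pairs where the ON condition holds.
Matching on a.auth_id = b.auth_id AND a.branch = b.branch. A NULL in a compared column never satisfies the condition.
- a[0] auth_id=7, branch=EZ → no match; dropped.
- a[1] auth_id=8, branch=HP → 3 match(es) in b → 3 row(s).
- a[2] auth_id=7, branch=EZ → no match; dropped.
- a[3] auth_id=7, branch=EZ → no match; dropped.
- a[4] auth_id=8, branch=HP → 3 match(es) in b → 3 row(s).
- a[5] auth_id=NULL, branch=HP → no match; dropped.
After projecting and ordering:
b.auth_id | b.title | a.aname | a.auth_id
8 | P34 | Grace | 8
8 | P34 | Xin | 8
8 | P37 | Grace | 8
8 | P37 | Xin | 8
8 | NULL | Grace | 8
8 | NULL | Xin | 8

(8, P34, Grace, 8); (8, P34, Xin, 8); (8, P37, Grace, 8); (8, P37, Xin, 8); (8, NULL, Grace, 8); (8, NULL, Xin, 8)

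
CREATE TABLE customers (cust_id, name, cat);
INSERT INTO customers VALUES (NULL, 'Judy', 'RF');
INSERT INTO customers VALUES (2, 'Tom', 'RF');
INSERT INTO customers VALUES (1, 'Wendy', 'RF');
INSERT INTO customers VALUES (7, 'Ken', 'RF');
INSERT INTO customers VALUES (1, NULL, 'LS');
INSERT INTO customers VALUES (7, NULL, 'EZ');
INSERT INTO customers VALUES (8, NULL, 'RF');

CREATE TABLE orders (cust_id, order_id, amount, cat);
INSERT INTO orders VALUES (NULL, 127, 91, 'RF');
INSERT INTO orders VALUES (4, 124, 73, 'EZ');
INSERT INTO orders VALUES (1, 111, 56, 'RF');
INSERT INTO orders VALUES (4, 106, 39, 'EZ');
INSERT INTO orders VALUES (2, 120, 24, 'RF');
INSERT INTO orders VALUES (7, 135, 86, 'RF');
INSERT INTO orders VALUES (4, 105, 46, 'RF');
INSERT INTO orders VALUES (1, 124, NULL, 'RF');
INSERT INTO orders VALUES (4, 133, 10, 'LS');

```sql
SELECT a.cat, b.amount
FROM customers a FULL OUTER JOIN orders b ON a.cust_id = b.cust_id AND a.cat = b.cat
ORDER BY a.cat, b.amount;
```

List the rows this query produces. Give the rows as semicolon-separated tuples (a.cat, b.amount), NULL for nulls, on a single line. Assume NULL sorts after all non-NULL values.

FULL OUTER JOIN keeps every row from both sides; unmatched rows get NULL for the other side's columns.
Matching on a.cust_id = b.cust_id AND a.cat = b.cat. A NULL in a compared column never satisfies the condition.
- a row (cust_id=NULL, cat=RF): no match → kept, b columns NULL.
- a row (cust_id=2, cat=RF): matches 1 b row(s) → 1 output row(s).
- a row (cust_id=1, cat=RF): matches 2 b row(s) → 2 output row(s).
- a row (cust_id=7, cat=RF): matches 1 b row(s) → 1 output row(s).
- a row (cust_id=1, cat=LS): no match → kept, b columns NULL.
- a row (cust_id=7, cat=EZ): no match → kept, b columns NULL.
- a row (cust_id=8, cat=RF): no match → kept, b columns NULL.
- plus 5 unmatched b row(s), each kept with NULL a columns.

(EZ, NULL); (LS, NULL); (RF, 24); (RF, 56); (RF, 86); (RF, NULL); (RF, NULL); (RF, NULL); (NULL, 10); (NULL, 39); (NULL, 46); (NULL, 73); (NULL, 91)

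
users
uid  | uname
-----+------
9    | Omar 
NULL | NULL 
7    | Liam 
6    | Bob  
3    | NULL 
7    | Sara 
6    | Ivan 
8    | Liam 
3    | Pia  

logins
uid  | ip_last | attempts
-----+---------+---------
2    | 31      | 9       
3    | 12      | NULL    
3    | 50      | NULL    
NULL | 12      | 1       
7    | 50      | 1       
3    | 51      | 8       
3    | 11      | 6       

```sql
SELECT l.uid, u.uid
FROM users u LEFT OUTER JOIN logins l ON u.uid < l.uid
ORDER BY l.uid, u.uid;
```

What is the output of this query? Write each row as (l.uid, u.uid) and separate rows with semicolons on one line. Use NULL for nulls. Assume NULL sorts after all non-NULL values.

LEFT JOIN keeps every row from `users`; unmatched rows get NULL for `logins`'s columns.
Matching on u.uid < l.uid. A NULL in a compared column never satisfies the condition.
- u row (uid=9): no match → kept, l columns NULL.
- u row (uid=NULL): no match → kept, l columns NULL.
- u row (uid=7): no match → kept, l columns NULL.
- u row (uid=6): matches 1 l row(s) → 1 output row(s).
- u row (uid=3): matches 1 l row(s) → 1 output row(s).
- u row (uid=7): no match → kept, l columns NULL.
- u row (uid=6): matches 1 l row(s) → 1 output row(s).
- u row (uid=8): no match → kept, l columns NULL.
- u row (uid=3): matches 1 l row(s) → 1 output row(s).
After projecting and ordering:
l.uid | u.uid
7 | 3
7 | 3
7 | 6
7 | 6
NULL | 7
NULL | 7
NULL | 8
NULL | 9
NULL | NULL

(7, 3); (7, 3); (7, 6); (7, 6); (NULL, 7); (NULL, 7); (NULL, 8); (NULL, 9); (NULL, NULL)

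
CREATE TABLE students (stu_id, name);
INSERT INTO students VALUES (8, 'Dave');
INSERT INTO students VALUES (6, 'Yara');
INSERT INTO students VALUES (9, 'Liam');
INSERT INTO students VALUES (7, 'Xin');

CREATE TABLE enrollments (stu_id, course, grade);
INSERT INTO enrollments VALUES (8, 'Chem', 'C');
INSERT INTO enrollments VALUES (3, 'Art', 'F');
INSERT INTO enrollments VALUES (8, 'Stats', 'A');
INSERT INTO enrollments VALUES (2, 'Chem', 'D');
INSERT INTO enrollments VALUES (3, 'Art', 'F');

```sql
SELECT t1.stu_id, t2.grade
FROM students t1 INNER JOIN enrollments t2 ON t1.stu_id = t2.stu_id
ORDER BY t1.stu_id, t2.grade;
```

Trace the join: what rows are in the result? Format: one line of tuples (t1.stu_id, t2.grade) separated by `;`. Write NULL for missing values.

(8, A); (8, C)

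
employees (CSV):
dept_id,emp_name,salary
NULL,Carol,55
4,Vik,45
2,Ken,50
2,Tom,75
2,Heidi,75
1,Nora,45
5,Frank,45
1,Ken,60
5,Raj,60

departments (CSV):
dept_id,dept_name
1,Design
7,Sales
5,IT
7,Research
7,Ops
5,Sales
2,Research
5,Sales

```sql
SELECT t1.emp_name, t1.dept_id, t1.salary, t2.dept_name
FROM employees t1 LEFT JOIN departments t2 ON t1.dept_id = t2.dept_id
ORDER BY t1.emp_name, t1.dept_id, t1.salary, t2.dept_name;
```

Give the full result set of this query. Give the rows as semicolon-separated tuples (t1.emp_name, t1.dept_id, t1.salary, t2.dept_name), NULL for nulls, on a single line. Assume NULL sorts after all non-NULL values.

LEFT JOIN keeps every row from `employees`; unmatched rows get NULL for `departments`'s columns.
Matching on t1.dept_id = t2.dept_id. A NULL in a compared column never satisfies the condition.
- t1 row (dept_id=NULL): no match → kept, t2 columns NULL.
- t1 row (dept_id=4): no match → kept, t2 columns NULL.
- t1 row (dept_id=2): matches 1 t2 row(s) → 1 output row(s).
- t1 row (dept_id=2): matches 1 t2 row(s) → 1 output row(s).
- t1 row (dept_id=2): matches 1 t2 row(s) → 1 output row(s).
- t1 row (dept_id=1): matches 1 t2 row(s) → 1 output row(s).
- t1 row (dept_id=5): matches 3 t2 row(s) → 3 output row(s).
- t1 row (dept_id=1): matches 1 t2 row(s) → 1 output row(s).
- t1 row (dept_id=5): matches 3 t2 row(s) → 3 output row(s).

(Carol, NULL, 55, NULL); (Frank, 5, 45, IT); (Frank, 5, 45, Sales); (Frank, 5, 45, Sales); (Heidi, 2, 75, Research); (Ken, 1, 60, Design); (Ken, 2, 50, Research); (Nora, 1, 45, Design); (Raj, 5, 60, IT); (Raj, 5, 60, Sales); (Raj, 5, 60, Sales); (Tom, 2, 75, Research); (Vik, 4, 45, NULL)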